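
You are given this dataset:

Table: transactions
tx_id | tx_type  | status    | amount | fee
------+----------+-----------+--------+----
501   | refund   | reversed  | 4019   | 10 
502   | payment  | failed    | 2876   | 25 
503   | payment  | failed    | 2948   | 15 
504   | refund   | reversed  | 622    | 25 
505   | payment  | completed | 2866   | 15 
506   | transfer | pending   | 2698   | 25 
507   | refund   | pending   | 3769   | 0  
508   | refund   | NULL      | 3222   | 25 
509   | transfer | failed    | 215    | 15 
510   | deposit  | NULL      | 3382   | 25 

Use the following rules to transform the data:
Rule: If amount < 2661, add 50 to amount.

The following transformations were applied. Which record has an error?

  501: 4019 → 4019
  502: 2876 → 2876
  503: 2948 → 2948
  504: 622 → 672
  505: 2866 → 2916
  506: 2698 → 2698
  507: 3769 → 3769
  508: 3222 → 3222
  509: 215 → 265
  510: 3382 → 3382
Record 505 has an error. The correct transformed value should be 2866, not 2916.

Step 1: Check each record against the rule
Step 2: Record 505 has amount = 2866
Step 3: Since 2866 >= 2661, the bonus should not have been applied
Step 4: Correct value = 2866, but claimed value = 2916
Conclusion: Record 505 has the error.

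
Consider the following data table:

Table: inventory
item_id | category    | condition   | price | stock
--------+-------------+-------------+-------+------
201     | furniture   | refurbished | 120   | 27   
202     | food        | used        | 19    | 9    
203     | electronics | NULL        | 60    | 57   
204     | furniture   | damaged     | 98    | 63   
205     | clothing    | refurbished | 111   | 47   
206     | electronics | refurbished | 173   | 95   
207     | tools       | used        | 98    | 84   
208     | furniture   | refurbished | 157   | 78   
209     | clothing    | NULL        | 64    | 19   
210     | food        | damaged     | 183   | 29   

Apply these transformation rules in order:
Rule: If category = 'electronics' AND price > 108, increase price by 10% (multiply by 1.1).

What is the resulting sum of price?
1100.3

Step 1: Find records where category = 'electronics' AND price > 108
Step 2: 1 records match, summing to 173
Step 3: After multiplier: 173 × 1.1 = 190.3
Step 4: Unaffected records sum: 910
Step 5: Final sum = 190.3 + 910 = 1100.3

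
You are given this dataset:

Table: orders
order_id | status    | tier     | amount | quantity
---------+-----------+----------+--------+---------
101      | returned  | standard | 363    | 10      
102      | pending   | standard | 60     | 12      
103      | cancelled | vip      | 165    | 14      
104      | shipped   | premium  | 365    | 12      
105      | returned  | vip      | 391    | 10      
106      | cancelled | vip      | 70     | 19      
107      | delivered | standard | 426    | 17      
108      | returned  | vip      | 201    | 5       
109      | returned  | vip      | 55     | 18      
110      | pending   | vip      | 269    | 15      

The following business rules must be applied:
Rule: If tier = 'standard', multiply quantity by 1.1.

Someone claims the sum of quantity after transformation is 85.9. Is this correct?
No, the correct result is 135.9.

Step 1: Calculate the correct sum after transformation
Step 2: Apply multiplier 1.1 to records where tier = 'standard'
Step 3: Correct result = 135.9
Step 4: Claimed result = 85.9
Step 5: 135.9 ≠ 85.9
Conclusion: The claimed result is incorrect. The correct answer is 135.9.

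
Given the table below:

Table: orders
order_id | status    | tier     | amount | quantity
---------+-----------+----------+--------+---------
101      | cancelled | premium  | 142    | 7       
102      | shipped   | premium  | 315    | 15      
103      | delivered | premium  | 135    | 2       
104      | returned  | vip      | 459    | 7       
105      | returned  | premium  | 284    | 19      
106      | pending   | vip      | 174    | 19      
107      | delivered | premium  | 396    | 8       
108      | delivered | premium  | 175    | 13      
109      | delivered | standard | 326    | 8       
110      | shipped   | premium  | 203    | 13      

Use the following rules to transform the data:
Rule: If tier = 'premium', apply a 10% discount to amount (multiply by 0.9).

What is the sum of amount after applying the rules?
2444.0

Step 1: Records with tier = 'premium' have total amount = 1650
Step 2: Apply multiplier: 1650 × 0.9 = 1485.0
Step 3: Other records total: 959
Step 4: Final sum = 1485.0 + 959 = 2444.0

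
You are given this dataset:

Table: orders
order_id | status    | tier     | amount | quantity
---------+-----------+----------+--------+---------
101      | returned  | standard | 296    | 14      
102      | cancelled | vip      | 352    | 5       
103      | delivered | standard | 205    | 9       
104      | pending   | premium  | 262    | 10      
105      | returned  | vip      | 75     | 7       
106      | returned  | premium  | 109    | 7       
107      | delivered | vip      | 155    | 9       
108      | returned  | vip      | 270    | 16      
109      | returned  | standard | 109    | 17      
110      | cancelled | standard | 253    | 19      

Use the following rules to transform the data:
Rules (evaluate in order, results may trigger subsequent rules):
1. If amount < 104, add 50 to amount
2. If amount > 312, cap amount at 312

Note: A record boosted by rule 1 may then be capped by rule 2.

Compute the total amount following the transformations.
2096

Step 1: Apply rule 1 to records with amount < 104
  - 1 records get bonus of 50
  - Of these, 0 records then exceed 312 and get capped
Step 2: Apply rule 2 to records with amount > 312
  - 1 records (original) are capped
Step 3: Calculate final sum = 2096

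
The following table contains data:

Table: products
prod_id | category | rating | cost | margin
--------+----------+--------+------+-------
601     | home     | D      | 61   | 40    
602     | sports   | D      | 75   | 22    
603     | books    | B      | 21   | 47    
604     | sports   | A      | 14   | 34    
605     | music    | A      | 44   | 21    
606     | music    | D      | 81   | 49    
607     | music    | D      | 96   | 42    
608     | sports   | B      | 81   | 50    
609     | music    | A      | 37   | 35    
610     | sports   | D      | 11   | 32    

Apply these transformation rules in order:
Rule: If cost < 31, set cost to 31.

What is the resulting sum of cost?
568

Step 1: 3 records have cost < 31
Step 2: These records originally summed to 46
Step 3: After setting to minimum: 3 × 31 = 93
Step 4: Unaffected records sum: 475
Step 5: Final sum = 93 + 475 = 568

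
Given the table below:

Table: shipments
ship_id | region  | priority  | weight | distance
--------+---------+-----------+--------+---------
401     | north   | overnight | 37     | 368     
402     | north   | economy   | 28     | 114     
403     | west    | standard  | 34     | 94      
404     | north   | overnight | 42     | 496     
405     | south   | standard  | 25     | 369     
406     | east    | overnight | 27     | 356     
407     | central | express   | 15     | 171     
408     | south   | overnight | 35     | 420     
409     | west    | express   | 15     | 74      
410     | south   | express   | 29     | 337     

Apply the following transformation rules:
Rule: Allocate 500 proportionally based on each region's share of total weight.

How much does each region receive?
central: 26.13, east: 47.04, north: 186.41, south: 155.05, west: 85.37

Step 1: Calculate total weight = 287
Step 2: Calculate each region's proportion:
  central: 15/287 = 5.23% → 26.13
  east: 27/287 = 9.41% → 47.04
  north: 107/287 = 37.28% → 186.41
  south: 89/287 = 31.01% → 155.05
  west: 49/287 = 17.07% → 85.37
Step 3: Verify: sum of allocations ≈ 500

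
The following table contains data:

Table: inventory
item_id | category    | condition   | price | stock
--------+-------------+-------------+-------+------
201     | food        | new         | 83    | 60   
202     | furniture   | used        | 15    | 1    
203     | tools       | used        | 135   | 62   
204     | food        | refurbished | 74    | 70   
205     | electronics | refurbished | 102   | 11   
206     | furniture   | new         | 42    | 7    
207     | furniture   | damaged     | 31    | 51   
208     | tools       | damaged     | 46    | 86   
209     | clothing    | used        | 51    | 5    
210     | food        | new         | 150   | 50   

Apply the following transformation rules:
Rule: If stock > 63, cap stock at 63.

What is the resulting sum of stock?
373

Step 1: 2 records have stock > 63
Step 2: These records originally summed to 156
Step 3: After capping: 2 × 63 = 126
Step 4: Unaffected records sum: 247
Step 5: Final sum = 126 + 247 = 373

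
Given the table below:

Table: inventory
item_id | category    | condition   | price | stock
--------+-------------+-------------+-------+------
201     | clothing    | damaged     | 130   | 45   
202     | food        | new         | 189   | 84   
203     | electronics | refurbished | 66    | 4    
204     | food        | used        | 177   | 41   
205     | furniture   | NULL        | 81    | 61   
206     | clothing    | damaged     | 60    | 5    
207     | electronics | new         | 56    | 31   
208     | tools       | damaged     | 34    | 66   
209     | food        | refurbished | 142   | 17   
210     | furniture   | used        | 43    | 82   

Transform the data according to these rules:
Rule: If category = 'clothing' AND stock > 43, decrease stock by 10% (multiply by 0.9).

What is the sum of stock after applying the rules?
431.5

Step 1: Find records where category = 'clothing' AND stock > 43
Step 2: 1 records match, summing to 45
Step 3: After multiplier: 45 × 0.9 = 40.5
Step 4: Unaffected records sum: 391
Step 5: Final sum = 40.5 + 391 = 431.5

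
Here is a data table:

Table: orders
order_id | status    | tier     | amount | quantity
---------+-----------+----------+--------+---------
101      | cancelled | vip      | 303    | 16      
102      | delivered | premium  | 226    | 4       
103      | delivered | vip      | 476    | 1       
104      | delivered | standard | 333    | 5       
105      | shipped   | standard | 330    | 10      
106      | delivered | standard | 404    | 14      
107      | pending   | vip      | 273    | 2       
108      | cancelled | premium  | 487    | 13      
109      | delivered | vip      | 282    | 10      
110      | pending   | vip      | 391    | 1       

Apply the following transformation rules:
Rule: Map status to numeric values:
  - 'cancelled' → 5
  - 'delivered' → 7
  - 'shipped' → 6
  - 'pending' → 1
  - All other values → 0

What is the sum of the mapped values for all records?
53

Step 1: Apply mapping to each record
Step 2: Count by status:
  'cancelled': 2 records × 5 = 10
  'delivered': 5 records × 7 = 35
  'shipped': 1 records × 6 = 6
  'pending': 2 records × 1 = 2
Step 3: Sum all mapped values = 53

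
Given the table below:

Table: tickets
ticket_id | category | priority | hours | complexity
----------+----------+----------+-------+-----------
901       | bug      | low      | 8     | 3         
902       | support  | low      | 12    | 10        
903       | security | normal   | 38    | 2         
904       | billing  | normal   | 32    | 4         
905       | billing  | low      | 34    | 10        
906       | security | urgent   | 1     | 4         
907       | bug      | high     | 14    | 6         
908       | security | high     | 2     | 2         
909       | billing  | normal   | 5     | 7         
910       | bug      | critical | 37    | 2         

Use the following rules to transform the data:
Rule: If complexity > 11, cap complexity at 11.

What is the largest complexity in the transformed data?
10

Step 1: Original maximum complexity = 10
Step 2: Check cap of 11 against maximum
Step 3: No records exceed the cap (max 10 <= cap 11), so no capping applies
Step 4: Maximum after transformation = 10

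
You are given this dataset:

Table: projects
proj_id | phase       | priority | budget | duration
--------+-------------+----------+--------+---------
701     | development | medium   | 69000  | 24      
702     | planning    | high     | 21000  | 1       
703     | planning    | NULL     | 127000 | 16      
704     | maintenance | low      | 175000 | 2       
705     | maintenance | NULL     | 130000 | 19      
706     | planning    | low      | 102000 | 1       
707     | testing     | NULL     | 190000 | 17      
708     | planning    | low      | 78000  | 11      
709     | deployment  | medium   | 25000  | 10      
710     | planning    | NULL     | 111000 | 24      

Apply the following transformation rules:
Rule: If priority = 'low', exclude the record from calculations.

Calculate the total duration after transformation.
111

Step 1: Identify records where priority = 'low'
Step 2: The excluded records sum to 14
Step 3: Original total duration = 125
Step 4: Remaining total = 125 - 14 = 111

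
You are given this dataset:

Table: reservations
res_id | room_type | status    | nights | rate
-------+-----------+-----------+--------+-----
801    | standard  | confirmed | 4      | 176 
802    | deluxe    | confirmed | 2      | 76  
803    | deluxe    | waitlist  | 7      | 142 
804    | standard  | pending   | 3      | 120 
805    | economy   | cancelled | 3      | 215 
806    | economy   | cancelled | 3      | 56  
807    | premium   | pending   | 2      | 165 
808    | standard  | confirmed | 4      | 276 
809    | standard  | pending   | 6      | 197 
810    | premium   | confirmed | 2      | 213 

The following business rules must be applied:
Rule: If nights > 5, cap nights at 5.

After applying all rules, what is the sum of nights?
33

Step 1: 2 records have nights > 5
Step 2: These records originally summed to 13
Step 3: After capping: 2 × 5 = 10
Step 4: Unaffected records sum: 23
Step 5: Final sum = 10 + 23 = 33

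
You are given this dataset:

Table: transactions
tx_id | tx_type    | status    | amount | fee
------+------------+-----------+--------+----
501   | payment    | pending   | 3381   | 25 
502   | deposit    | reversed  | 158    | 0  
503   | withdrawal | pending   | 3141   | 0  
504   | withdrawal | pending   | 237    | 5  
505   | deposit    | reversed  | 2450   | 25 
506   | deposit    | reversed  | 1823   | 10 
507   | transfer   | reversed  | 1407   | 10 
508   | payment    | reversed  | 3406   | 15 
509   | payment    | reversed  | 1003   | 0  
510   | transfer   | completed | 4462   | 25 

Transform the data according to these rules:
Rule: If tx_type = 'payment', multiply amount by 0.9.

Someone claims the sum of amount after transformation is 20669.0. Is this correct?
No, the correct result is 20689.0.

Step 1: Calculate the correct sum after transformation
Step 2: Apply multiplier 0.9 to records where tx_type = 'payment'
Step 3: Correct result = 20689.0
Step 4: Claimed result = 20669.0
Step 5: 20689.0 ≠ 20669.0
Conclusion: The claimed result is incorrect. The correct answer is 20689.0.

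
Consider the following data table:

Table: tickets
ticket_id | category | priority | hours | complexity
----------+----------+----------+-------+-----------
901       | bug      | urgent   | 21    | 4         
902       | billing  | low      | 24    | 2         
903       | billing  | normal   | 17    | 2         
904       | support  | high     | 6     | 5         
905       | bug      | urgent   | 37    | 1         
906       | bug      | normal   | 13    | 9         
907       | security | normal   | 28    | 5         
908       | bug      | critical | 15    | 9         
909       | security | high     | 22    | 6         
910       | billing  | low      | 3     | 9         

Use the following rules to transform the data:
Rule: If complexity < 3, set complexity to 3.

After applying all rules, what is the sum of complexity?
56

Step 1: 3 records have complexity < 3
Step 2: These records originally summed to 5
Step 3: After setting to minimum: 3 × 3 = 9
Step 4: Unaffected records sum: 47
Step 5: Final sum = 9 + 47 = 56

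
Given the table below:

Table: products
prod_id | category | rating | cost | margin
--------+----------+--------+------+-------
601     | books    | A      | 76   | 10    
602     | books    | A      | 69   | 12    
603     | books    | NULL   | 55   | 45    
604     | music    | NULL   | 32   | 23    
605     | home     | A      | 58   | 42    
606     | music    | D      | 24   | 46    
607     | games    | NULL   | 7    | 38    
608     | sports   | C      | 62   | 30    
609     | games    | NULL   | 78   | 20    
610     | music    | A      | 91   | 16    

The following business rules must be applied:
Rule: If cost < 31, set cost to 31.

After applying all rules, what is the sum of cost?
583

Step 1: 2 records have cost < 31
Step 2: These records originally summed to 31
Step 3: After setting to minimum: 2 × 31 = 62
Step 4: Unaffected records sum: 521
Step 5: Final sum = 62 + 521 = 583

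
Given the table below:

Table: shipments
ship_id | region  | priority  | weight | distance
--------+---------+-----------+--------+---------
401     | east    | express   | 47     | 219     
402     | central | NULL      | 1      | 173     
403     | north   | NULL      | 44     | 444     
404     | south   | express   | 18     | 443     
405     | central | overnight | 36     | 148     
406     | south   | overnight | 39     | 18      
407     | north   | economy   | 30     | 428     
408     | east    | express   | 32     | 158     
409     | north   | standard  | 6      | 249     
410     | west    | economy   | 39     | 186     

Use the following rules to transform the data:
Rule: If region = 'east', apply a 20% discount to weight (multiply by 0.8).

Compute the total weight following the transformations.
276.2

Step 1: Records with region = 'east' have total weight = 79
Step 2: Apply multiplier: 79 × 0.8 = 63.2
Step 3: Other records total: 213
Step 4: Final sum = 63.2 + 213 = 276.2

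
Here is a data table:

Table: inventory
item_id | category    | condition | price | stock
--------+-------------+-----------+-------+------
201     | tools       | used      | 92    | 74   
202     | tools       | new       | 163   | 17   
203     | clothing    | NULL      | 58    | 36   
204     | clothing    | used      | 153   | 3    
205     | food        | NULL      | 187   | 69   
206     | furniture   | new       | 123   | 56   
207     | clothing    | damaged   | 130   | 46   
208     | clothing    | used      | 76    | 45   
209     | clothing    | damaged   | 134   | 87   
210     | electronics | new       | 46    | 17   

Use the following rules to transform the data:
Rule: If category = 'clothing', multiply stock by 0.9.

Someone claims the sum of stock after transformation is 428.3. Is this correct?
Yes, the result is correct.

Step 1: Calculate the correct sum after transformation
Step 2: Apply multiplier 0.9 to records where category = 'clothing'
Step 3: Correct result = 428.3
Step 4: Claimed result = 428.3
Step 5: 428.3 = 428.3 ✓
Conclusion: The claimed result is correct.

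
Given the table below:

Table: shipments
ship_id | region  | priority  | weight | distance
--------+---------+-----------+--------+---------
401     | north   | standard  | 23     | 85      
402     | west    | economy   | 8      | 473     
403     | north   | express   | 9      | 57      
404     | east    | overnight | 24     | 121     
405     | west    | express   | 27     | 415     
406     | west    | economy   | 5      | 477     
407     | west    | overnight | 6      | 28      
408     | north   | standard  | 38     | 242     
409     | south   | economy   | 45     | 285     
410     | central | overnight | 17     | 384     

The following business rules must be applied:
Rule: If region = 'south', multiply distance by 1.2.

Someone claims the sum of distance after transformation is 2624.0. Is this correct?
Yes, the result is correct.

Step 1: Calculate the correct sum after transformation
Step 2: Apply multiplier 1.2 to records where region = 'south'
Step 3: Correct result = 2624.0
Step 4: Claimed result = 2624.0
Step 5: 2624.0 = 2624.0 ✓
Conclusion: The claimed result is correct.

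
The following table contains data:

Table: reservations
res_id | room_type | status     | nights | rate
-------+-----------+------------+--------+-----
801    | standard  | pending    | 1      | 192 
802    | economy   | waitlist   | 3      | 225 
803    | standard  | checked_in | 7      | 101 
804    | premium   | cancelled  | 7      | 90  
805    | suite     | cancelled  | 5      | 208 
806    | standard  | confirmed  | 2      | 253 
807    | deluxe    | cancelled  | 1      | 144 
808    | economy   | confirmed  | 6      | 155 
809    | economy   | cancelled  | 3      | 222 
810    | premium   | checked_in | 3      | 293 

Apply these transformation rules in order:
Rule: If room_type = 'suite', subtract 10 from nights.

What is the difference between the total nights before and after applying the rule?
10

Step 1: Original sum of nights = 38
Step 2: 1 records have room_type = 'suite'
Step 3: Each affected record changes by -10
Step 4: Total change = 1 × -10 = -10
Step 5: New sum = 38 + -10 = 28
Step 6: Difference = |28 - 38| = 10
        (Sum decreased by 10)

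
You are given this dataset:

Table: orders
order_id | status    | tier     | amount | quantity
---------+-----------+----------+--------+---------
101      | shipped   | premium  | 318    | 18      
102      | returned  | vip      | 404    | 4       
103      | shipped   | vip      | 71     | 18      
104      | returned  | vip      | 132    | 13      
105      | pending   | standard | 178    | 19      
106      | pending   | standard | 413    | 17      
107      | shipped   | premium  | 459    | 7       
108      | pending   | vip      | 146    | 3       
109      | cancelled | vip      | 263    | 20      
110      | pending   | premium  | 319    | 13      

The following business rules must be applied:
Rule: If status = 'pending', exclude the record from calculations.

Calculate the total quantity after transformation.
80

Step 1: Identify records where status = 'pending'
Step 2: The excluded records sum to 52
Step 3: Original total quantity = 132
Step 4: Remaining total = 132 - 52 = 80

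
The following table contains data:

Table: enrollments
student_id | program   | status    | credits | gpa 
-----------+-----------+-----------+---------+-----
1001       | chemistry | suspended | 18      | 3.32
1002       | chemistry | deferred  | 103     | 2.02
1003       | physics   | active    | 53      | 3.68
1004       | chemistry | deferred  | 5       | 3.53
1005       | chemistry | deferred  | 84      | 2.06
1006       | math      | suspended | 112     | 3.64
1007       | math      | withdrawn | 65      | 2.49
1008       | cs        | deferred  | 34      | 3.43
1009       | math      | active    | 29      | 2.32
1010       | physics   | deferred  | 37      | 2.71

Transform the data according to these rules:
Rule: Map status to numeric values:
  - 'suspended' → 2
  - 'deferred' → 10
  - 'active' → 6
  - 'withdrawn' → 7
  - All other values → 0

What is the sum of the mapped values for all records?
73

Step 1: Apply mapping to each record
Step 2: Count by status:
  'suspended': 2 records × 2 = 4
  'deferred': 5 records × 10 = 50
  'active': 2 records × 6 = 12
  'withdrawn': 1 records × 7 = 7
Step 3: Sum all mapped values = 73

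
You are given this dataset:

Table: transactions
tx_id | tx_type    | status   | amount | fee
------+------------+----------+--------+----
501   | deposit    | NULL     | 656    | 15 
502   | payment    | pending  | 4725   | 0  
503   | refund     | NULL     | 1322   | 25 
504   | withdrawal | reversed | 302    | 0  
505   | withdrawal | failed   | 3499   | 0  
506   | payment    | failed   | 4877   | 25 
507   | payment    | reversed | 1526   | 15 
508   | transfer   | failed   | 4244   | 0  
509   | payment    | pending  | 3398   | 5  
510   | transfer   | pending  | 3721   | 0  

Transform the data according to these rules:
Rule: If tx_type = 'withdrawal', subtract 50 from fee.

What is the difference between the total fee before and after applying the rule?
100

Step 1: Original sum of fee = 85
Step 2: 2 records have tx_type = 'withdrawal'
Step 3: Each affected record changes by -50
Step 4: Total change = 2 × -50 = -100
Step 5: New sum = 85 + -100 = -15
Step 6: Difference = |-15 - 85| = 100
        (Sum decreased by 100)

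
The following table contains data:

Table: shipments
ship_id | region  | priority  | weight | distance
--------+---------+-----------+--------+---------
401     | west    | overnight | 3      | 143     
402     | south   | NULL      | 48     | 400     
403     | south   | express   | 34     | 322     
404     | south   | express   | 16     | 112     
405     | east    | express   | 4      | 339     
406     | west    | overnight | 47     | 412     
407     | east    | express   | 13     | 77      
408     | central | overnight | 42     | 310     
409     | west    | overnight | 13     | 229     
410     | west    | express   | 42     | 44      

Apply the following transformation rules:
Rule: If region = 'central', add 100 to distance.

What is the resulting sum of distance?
2488

Step 1: Count records where region = 'central': 1
Step 2: Total bonus added: 1 × 100 = 100
Step 3: Original sum of distance: 2388
Step 4: Final sum = 2388 + 100 = 2488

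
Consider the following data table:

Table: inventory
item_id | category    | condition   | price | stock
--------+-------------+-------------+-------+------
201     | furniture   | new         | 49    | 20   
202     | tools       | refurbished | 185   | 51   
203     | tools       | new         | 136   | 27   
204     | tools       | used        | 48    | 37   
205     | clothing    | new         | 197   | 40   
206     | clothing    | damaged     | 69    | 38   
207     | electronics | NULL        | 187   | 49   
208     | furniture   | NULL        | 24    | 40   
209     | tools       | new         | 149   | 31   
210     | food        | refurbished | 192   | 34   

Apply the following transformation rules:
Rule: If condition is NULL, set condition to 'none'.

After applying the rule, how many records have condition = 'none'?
2

Step 1: Count records where condition IS NULL
Step 2: Found 2 records with NULL condition
Step 3: These records will have condition set to 'none'
Step 4: Records already having condition = 'none': 0
Step 5: Answer: 2 + 0 = 2 records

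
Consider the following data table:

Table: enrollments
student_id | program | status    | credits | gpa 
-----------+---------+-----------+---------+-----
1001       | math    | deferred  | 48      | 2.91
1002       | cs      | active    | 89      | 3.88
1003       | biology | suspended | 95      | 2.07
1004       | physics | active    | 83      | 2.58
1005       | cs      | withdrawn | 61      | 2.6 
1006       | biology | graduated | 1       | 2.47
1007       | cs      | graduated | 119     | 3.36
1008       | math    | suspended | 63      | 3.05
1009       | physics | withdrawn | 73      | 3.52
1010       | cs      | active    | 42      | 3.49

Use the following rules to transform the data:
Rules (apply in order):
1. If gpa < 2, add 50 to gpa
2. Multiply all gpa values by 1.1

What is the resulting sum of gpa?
32.92

Step 1: Apply Rule 1 - Add 50 to records with gpa < 2
  - 0 records affected: 0 + (0 × 50) = 0
  - Unaffected records: 29.93
  - Sum after Rule 1: 29.93
Step 2: Apply Rule 2 - Multiply all by 1.1
  - 29.93 × 1.1 = 32.92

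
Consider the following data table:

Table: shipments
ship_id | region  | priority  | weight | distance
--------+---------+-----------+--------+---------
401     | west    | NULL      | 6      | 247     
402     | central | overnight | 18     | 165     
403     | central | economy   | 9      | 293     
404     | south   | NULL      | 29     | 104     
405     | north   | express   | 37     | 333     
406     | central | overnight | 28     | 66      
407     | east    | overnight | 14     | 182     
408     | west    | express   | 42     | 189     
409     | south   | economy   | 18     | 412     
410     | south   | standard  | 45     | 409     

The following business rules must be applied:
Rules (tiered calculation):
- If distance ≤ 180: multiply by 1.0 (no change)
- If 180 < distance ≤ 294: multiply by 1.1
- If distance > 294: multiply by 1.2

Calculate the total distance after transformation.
2721.9

Step 1: Tier 1 (distance ≤ 180): 3 records, sum = 335 × 1.0 = 335.0
Step 2: Tier 2 (180 < distance ≤ 294): 4 records, sum = 911 × 1.1 = 1002.1
Step 3: Tier 3 (distance > 294): 3 records, sum = 1154 × 1.2 = 1384.8
Step 4: Final sum = 335.0 + 1002.1 + 1384.8 = 2721.9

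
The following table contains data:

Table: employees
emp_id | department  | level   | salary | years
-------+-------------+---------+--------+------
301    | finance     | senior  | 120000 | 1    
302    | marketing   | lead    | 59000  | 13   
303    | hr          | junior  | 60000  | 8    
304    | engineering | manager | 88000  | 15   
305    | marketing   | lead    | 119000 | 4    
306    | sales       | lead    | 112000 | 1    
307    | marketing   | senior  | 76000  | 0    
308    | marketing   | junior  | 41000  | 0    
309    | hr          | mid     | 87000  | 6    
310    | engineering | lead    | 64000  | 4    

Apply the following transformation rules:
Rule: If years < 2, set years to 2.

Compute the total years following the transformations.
58

Step 1: 4 records have years < 2
Step 2: These records originally summed to 2
Step 3: After setting to minimum: 4 × 2 = 8
Step 4: Unaffected records sum: 50
Step 5: Final sum = 8 + 50 = 58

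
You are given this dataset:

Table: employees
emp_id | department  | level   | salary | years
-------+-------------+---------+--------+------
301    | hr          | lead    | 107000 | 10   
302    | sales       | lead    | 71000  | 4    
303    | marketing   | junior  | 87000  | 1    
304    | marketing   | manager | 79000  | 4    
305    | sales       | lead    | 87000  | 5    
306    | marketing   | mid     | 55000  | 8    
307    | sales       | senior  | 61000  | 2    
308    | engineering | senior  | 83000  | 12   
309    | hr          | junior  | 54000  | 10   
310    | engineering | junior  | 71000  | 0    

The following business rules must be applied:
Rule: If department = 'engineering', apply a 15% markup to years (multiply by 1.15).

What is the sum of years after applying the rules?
57.8

Step 1: Records with department = 'engineering' have total years = 12
Step 2: Apply multiplier: 12 × 1.15 = 13.8
Step 3: Other records total: 44
Step 4: Final sum = 13.8 + 44 = 57.8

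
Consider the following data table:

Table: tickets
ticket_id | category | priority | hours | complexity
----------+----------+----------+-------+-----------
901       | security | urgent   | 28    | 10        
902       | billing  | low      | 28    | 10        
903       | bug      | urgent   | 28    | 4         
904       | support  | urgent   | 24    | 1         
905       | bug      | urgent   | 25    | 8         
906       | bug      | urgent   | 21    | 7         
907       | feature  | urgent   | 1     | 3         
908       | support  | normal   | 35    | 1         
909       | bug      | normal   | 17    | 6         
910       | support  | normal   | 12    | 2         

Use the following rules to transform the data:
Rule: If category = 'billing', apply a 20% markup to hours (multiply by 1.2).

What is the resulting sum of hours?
224.6

Step 1: Records with category = 'billing' have total hours = 28
Step 2: Apply multiplier: 28 × 1.2 = 33.6
Step 3: Other records total: 191
Step 4: Final sum = 33.6 + 191 = 224.6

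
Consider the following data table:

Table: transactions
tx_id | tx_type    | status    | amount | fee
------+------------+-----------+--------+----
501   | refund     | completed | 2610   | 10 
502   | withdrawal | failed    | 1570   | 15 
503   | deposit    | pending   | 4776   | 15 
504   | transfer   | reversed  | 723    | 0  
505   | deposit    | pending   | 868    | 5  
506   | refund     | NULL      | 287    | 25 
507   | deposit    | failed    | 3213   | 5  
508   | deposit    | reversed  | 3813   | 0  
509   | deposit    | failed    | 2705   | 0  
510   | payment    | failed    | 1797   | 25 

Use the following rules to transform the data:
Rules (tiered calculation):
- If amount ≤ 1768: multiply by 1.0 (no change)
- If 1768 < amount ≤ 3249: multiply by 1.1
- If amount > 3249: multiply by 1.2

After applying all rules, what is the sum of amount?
25112.3

Step 1: Tier 1 (amount ≤ 1768): 4 records, sum = 3448 × 1.0 = 3448.0
Step 2: Tier 2 (1768 < amount ≤ 3249): 4 records, sum = 10325 × 1.1 = 11357.5
Step 3: Tier 3 (amount > 3249): 2 records, sum = 8589 × 1.2 = 10306.8
Step 4: Final sum = 3448.0 + 11357.5 + 10306.8 = 25112.3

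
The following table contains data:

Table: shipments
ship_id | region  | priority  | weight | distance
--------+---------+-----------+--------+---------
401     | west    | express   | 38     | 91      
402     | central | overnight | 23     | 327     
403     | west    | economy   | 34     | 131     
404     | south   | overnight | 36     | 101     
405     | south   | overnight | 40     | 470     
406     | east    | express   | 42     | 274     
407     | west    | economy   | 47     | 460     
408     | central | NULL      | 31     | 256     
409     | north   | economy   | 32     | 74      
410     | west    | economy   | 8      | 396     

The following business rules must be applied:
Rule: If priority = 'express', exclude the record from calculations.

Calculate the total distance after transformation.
2215

Step 1: Identify records where priority = 'express'
Step 2: The excluded records sum to 365
Step 3: Original total distance = 2580
Step 4: Remaining total = 2580 - 365 = 2215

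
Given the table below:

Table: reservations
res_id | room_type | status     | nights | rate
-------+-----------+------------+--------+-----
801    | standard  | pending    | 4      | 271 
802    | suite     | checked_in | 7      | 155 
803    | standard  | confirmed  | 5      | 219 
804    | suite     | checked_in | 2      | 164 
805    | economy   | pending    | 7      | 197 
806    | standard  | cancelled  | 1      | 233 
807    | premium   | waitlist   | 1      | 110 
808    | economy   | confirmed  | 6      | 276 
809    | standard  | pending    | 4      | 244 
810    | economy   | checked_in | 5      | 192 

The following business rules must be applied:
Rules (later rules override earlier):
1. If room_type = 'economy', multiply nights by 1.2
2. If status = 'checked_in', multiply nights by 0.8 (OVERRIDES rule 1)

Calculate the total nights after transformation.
41.8

Step 1: Rule 2 takes priority for records with status = 'checked_in'
  - 3 records: 14 × 0.8 = 11.2
Step 2: Rule 1 applies to remaining records with room_type = 'economy'
  - 2 records: 13 × 1.2 = 15.6
Step 3: Other records unchanged: 15
Step 4: Final sum = 11.2 + 15.6 + 15 = 41.8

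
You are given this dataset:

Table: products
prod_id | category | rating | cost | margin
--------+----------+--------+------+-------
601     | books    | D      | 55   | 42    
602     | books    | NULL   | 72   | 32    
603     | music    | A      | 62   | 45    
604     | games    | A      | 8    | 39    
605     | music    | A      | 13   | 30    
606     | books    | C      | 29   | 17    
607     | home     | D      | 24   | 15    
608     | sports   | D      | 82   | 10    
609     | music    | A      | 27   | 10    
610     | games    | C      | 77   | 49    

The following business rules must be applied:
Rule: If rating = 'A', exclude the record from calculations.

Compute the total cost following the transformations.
339

Step 1: Identify records where rating = 'A'
Step 2: The excluded records sum to 110
Step 3: Original total cost = 449
Step 4: Remaining total = 449 - 110 = 339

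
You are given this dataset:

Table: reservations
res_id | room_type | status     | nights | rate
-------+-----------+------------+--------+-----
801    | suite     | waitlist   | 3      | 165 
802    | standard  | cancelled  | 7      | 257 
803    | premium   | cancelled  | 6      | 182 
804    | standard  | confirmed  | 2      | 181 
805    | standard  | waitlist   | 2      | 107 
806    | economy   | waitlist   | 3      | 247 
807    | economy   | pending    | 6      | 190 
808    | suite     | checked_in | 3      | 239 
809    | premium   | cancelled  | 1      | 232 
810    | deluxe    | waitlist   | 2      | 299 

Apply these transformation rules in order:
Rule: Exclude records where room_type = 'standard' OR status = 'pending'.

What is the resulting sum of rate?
1364

Step 1: Find records where room_type = 'standard' OR status = 'pending'
Step 2: 4 records match, summing to 735
Step 3: Original sum: 2099
Step 4: Remaining sum = 2099 - 735 = 1364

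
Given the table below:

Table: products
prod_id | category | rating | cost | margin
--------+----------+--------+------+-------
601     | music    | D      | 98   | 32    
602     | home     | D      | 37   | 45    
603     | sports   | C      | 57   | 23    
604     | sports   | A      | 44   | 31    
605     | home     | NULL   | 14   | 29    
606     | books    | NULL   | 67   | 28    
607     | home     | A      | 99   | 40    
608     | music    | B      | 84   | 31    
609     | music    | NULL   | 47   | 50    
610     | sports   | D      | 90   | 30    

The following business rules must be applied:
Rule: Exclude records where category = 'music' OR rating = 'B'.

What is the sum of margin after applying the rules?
226

Step 1: Find records where category = 'music' OR rating = 'B'
Step 2: 3 records match, summing to 113
Step 3: Original sum: 339
Step 4: Remaining sum = 339 - 113 = 226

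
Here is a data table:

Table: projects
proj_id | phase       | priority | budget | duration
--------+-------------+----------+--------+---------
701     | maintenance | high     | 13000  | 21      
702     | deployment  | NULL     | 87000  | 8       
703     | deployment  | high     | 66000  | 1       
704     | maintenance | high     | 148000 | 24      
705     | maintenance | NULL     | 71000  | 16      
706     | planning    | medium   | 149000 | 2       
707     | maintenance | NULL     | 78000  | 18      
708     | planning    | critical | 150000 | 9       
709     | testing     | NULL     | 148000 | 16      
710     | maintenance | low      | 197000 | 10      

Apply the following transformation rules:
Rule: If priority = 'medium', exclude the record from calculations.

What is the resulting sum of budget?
958000

Step 1: Identify records where priority = 'medium'
Step 2: The excluded records sum to 149000
Step 3: Original total budget = 1107000
Step 4: Remaining total = 1107000 - 149000 = 958000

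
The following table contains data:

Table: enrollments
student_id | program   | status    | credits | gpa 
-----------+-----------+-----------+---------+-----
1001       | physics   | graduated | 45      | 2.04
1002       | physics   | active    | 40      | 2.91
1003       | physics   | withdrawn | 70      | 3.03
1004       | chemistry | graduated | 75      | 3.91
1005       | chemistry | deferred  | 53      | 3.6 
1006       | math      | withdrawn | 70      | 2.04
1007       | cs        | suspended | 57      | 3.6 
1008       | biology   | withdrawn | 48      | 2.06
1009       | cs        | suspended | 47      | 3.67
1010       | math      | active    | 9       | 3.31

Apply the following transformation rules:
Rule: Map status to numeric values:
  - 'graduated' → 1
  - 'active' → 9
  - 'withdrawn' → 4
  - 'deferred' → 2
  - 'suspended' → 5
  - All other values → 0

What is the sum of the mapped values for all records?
44

Step 1: Apply mapping to each record
Step 2: Count by status:
  'graduated': 2 records × 1 = 2
  'active': 2 records × 9 = 18
  'withdrawn': 3 records × 4 = 12
  'deferred': 1 records × 2 = 2
  'suspended': 2 records × 5 = 10
Step 3: Sum all mapped values = 44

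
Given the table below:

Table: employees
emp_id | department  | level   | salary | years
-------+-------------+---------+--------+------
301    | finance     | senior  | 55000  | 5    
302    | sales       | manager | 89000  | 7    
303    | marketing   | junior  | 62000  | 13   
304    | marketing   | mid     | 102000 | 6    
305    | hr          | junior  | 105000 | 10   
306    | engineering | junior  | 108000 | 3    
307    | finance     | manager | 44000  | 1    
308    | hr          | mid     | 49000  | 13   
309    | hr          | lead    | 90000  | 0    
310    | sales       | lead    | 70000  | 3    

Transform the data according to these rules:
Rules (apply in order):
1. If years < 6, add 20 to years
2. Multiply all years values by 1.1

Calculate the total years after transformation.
177.1

Step 1: Apply Rule 1 - Add 20 to records with years < 6
  - 5 records affected: 12 + (5 × 20) = 112
  - Unaffected records: 49
  - Sum after Rule 1: 161
Step 2: Apply Rule 2 - Multiply all by 1.1
  - 161 × 1.1 = 177.1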